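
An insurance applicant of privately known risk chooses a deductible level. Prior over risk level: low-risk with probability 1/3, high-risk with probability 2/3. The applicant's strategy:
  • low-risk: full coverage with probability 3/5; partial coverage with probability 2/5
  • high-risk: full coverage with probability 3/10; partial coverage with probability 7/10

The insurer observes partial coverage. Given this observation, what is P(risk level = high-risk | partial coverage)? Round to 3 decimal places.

0.778

Apply Bayes' rule using the sender's strategy as the likelihood.
P(partial coverage) = (1/3)·(2/5) + (2/3)·(7/10) = 3/5
P(high-risk | partial coverage) = ((2/3)·(7/10)) / (3/5) = (7/15) / (3/5) = 7/9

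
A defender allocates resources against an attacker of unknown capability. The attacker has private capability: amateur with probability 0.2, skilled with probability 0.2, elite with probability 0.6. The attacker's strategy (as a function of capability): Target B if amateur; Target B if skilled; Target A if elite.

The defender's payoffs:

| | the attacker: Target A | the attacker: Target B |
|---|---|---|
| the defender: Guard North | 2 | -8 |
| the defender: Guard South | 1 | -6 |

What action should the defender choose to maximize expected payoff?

Guard South

Compute the defender's expected payoff for each action, taking the expectation over the attacker's type.
E[Guard North] = 0.2·(-8) + 0.2·(-8) + 0.6·(2) = -2
E[Guard South] = 0.2·(-6) + 0.2·(-6) + 0.6·(1) = -1.8
Best response: Guard South (-1.8 is the largest).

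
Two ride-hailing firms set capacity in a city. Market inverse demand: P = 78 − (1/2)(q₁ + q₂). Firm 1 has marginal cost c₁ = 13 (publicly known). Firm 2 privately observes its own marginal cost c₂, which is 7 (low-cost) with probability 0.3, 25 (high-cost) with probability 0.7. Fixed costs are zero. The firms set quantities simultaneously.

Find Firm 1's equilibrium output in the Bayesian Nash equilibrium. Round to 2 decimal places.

47.73

Type-c best response for Firm 2: q₂(c) = (78 − c) − q₁/2.
Firm 1 maximizes expected profit; its first-order condition is 78 − q₁ − (1/2)E[q₂] − 13 = 0.
Substituting E[q₂] and solving: E[c₂] = 19.6, so q₁ = (78 − 2·13 + 19.6)/(3/2) = 47.7333.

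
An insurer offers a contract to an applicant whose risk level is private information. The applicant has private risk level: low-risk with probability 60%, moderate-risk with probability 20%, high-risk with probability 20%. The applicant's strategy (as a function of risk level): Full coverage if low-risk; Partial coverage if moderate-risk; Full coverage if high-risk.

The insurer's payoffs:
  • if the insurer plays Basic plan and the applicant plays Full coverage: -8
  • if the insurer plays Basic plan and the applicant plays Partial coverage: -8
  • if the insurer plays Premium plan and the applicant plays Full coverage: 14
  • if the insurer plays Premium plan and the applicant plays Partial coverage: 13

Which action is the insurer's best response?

Premium plan

E[Basic plan] = 0.6·(-8) + 0.2·(-8) + 0.2·(-8) = -8
E[Premium plan] = 0.6·(14) + 0.2·(13) + 0.2·(14) = 13.8
Best response: Premium plan (13.8 is the largest).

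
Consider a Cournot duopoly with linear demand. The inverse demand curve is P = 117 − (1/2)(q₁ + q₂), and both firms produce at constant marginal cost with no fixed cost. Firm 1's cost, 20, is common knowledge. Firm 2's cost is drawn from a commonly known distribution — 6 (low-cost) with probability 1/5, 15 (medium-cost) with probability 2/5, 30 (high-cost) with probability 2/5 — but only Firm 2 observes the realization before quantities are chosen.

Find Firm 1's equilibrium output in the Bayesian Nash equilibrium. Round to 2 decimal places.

Type-c best response for Firm 2: q₂(c) = (117 − c) − q₁/2.
Firm 1 maximizes expected profit; its first-order condition is 117 − q₁ − (1/2)E[q₂] − 20 = 0.
Substituting E[q₂] and solving: E[c₂] = 19.2, so q₁ = (117 − 2·20 + 19.2)/(3/2) = 64.1333.

64.13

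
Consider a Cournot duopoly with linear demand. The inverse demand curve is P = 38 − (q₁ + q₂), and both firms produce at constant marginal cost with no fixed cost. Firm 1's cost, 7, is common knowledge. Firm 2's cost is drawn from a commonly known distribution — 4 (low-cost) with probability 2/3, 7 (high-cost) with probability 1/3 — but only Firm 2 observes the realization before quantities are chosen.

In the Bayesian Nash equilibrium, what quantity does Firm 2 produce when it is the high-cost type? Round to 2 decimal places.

Each type of Firm 2 best-responds to q₁; Firm 1 best-responds to the expected q₂ over Firm 2's types.
Firm 2 with cost c maximizes (38 − (q₁+q₂) − c)·q₂, giving q₂(c) = (38 − c − q₁)/2.
E[c₂] = 2/3·4 + 1/3·7 = 5
Firm 1's FOC against E[q₂] yields q₁ = (38 − 2·7 + E[c₂])/3 = (38 − 14 + 5)/3 = 9.66667.
q₂(high-cost) = (38 − 7 − 9.66667)/2 = 10.6667.

10.67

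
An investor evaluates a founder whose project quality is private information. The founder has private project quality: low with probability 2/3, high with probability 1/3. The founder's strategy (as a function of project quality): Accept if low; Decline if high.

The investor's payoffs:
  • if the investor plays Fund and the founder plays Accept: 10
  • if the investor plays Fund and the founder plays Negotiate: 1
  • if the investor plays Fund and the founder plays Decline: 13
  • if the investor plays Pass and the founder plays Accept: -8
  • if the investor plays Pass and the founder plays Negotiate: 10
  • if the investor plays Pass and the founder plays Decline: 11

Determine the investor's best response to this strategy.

E[Fund] = 2/3·(10) + 1/3·(13) = 11
E[Pass] = 2/3·(-8) + 1/3·(11) = -5/3
Best response: Fund (11 is the largest).

Fund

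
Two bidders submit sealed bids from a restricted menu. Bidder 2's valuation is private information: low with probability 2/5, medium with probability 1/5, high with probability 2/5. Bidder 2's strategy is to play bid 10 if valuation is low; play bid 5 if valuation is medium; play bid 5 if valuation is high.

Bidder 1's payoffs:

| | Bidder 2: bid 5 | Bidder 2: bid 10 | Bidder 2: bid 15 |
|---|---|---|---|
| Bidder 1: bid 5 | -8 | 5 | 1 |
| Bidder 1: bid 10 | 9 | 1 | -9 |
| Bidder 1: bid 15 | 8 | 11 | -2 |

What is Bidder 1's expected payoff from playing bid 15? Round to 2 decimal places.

9.20

E[bid 15] = 2/5·11 + 1/5·8 + 2/5·8 = 22/5 + 8/5 + 16/5 = 46/5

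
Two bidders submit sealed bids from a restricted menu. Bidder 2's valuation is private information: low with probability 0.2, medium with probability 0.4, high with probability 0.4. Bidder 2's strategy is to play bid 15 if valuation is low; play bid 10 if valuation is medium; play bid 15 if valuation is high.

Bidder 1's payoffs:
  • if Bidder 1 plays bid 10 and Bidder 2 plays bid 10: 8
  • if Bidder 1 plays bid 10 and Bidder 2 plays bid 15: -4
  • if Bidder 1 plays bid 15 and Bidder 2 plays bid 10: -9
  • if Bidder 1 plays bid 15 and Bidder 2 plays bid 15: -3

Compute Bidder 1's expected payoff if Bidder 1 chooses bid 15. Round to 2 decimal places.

-5.40

E[bid 15] = 0.2·(-3) + 0.4·(-9) + 0.4·(-3) = (-0.6) + (-3.6) + (-1.2) = -5.4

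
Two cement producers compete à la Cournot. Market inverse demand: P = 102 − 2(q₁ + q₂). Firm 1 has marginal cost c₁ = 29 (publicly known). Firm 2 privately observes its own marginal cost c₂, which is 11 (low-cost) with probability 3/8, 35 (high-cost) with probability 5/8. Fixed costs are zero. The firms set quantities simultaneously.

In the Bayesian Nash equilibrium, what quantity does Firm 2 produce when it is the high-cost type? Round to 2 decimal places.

Type-c best response for Firm 2: q₂(c) = (102 − c)/4 − q₁/2.
Firm 1 maximizes expected profit; its first-order condition is 102 − 4q₁ − 2E[q₂] − 29 = 0.
Substituting E[q₂] and solving: E[c₂] = 26, so q₁ = (102 − 2·29 + 26)/6 = 11.6667.
q₂(high-cost) = (102 − 35 − 2·11.6667)/4 = 10.9167.

10.92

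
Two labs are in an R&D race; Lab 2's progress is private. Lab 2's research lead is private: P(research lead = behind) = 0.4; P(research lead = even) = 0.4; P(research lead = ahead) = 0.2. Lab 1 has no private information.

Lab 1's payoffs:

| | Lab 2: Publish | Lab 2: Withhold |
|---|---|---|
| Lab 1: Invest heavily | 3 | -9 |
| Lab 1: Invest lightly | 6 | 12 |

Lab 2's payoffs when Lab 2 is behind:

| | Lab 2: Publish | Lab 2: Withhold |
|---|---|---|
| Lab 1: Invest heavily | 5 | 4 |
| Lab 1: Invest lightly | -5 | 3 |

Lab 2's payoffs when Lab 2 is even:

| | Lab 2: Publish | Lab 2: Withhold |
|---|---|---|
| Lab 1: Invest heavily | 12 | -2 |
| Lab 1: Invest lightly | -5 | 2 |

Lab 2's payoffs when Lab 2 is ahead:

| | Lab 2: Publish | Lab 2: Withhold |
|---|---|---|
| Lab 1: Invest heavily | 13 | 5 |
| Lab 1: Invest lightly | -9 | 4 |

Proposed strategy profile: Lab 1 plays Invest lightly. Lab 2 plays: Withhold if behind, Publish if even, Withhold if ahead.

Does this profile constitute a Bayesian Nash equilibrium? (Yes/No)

No

Lab 1 plays Invest lightly: E[Invest lightly] = 0.4·(12) + 0.4·(6) + 0.2·(12) = 9.6; E[Invest heavily] = -4.2. Best-responding. ✓
Lab 2 (research lead behind), facing Invest lightly: Publish gives -5, Withhold gives 3. Proposed Withhold is best. ✓
Lab 2 (research lead even), facing Invest lightly: Publish gives -5, Withhold gives 2. Proposed Publish is not best — profitable deviation exists. ✗
Lab 2 (research lead ahead), facing Invest lightly: Publish gives -9, Withhold gives 4. Proposed Withhold is best. ✓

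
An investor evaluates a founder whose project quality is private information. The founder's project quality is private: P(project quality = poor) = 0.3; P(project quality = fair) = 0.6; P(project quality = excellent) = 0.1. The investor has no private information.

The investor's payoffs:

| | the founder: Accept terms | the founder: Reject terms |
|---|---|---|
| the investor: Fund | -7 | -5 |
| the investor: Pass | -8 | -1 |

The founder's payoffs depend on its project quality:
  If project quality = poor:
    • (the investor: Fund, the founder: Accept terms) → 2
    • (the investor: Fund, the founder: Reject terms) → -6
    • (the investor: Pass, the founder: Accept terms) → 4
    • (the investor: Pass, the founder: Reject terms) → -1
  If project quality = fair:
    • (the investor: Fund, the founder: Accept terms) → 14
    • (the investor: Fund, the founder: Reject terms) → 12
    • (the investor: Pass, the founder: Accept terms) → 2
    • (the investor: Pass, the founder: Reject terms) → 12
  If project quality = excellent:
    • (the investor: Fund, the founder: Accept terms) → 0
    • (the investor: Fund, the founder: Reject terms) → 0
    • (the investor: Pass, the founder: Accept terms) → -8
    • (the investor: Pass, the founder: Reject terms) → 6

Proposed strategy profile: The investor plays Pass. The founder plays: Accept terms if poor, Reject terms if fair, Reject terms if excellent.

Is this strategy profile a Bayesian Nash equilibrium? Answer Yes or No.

The investor plays Pass: E[Pass] = 0.3·(-8) + 0.6·(-1) + 0.1·(-1) = -3.1; E[Fund] = -5.6. Best-responding. ✓
The founder (project quality poor), facing Pass: Accept terms gives 4, Reject terms gives -1. Proposed Accept terms is best. ✓
The founder (project quality fair), facing Pass: Accept terms gives 2, Reject terms gives 12. Proposed Reject terms is best. ✓
The founder (project quality excellent), facing Pass: Accept terms gives -8, Reject terms gives 6. Proposed Reject terms is best. ✓

Yes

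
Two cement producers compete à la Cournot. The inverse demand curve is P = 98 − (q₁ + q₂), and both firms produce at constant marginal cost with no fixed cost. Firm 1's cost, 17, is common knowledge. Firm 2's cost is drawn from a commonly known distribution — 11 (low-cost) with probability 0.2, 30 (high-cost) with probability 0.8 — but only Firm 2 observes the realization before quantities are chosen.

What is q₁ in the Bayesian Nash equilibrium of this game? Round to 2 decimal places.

30.07

Firm 2 with cost c maximizes (98 − (q₁+q₂) − c)·q₂, giving q₂(c) = (98 − c − q₁)/2.
E[c₂] = 0.2·11 + 0.8·30 = 26.2
Firm 1's FOC against E[q₂] yields q₁ = (98 − 2·17 + E[c₂])/3 = (98 − 34 + 26.2)/3 = 30.0667.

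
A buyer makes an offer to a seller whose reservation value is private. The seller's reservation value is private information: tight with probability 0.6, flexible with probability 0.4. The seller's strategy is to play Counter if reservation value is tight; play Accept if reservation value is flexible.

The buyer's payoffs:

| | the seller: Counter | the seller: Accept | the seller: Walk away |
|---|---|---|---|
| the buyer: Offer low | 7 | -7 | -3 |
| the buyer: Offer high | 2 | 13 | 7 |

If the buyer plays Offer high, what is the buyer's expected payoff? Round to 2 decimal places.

Take the expectation over the seller's reservation value, weighting each type's action by its prior probability.
E[Offer high] = 0.6·2 + 0.4·13 = 1.2 + 5.2 = 6.4

6.40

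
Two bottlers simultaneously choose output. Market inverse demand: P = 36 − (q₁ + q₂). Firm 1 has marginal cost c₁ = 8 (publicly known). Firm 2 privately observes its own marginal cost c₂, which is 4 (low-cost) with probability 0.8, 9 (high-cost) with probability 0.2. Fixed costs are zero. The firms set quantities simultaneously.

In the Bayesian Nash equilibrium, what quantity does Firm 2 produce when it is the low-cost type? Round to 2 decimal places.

Type-c best response for Firm 2: q₂(c) = (36 − c)/2 − q₁/2.
Firm 1 maximizes expected profit; its first-order condition is 36 − 2q₁ − E[q₂] − 8 = 0.
Substituting E[q₂] and solving: E[c₂] = 5, so q₁ = (36 − 2·8 + 5)/3 = 8.33333.
q₂(low-cost) = (36 − 4 − 8.33333)/2 = 11.8333.

11.83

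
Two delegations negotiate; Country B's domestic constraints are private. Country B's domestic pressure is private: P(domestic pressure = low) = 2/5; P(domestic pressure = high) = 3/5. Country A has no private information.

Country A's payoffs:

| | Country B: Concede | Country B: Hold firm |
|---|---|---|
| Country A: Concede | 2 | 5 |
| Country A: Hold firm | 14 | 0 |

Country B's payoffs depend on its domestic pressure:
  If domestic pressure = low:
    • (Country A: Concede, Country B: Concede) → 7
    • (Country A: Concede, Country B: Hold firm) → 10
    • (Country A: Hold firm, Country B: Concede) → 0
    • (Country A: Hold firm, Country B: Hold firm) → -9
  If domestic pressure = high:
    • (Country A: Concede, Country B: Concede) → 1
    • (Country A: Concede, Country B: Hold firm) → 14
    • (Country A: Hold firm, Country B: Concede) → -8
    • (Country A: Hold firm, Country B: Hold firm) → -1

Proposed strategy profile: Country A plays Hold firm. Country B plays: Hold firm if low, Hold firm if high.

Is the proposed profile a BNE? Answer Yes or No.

Country A plays Hold firm: E[Hold firm] = 2/5·(0) + 3/5·(0) = 0; E[Concede] = 5. Not best-responding. ✗
Country B (domestic pressure low), facing Hold firm: Concede gives 0, Hold firm gives -9. Proposed Hold firm is not best — profitable deviation exists. ✗
Country B (domestic pressure high), facing Hold firm: Concede gives -8, Hold firm gives -1. Proposed Hold firm is best. ✓

No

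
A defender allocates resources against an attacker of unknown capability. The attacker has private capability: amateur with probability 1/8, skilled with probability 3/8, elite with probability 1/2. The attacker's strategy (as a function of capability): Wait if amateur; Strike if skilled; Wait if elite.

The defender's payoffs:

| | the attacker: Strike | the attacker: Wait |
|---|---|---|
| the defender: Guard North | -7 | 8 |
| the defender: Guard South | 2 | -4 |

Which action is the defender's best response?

E[Guard North] = 1/8·(8) + 3/8·(-7) + 1/2·(8) = 19/8
E[Guard South] = 1/8·(-4) + 3/8·(2) + 1/2·(-4) = -7/4
Best response: Guard North (19/8 is the largest).

Guard North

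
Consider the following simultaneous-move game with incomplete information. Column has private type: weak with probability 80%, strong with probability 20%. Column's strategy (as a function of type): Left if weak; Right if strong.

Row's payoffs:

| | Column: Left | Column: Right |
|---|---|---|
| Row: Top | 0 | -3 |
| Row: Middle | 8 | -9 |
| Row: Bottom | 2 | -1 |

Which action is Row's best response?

Compute Row's expected payoff for each action, taking the expectation over Column's type.
E[Top] = 0.8·(0) + 0.2·(-3) = -0.6
E[Middle] = 0.8·(8) + 0.2·(-9) = 4.6
E[Bottom] = 0.8·(2) + 0.2·(-1) = 1.4
Best response: Middle (4.6 is the largest).

Middle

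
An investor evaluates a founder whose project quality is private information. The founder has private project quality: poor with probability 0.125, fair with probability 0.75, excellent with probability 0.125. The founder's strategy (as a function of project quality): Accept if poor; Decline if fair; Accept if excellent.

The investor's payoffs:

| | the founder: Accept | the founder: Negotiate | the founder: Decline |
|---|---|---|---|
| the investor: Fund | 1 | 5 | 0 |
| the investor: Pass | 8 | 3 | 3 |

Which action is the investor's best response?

Pass

Compute the investor's expected payoff for each action, taking the expectation over the founder's type.
E[Fund] = 0.125·(1) + 0.75·(0) + 0.125·(1) = 0.25
E[Pass] = 0.125·(8) + 0.75·(3) + 0.125·(8) = 4.25
Best response: Pass (4.25 is the largest).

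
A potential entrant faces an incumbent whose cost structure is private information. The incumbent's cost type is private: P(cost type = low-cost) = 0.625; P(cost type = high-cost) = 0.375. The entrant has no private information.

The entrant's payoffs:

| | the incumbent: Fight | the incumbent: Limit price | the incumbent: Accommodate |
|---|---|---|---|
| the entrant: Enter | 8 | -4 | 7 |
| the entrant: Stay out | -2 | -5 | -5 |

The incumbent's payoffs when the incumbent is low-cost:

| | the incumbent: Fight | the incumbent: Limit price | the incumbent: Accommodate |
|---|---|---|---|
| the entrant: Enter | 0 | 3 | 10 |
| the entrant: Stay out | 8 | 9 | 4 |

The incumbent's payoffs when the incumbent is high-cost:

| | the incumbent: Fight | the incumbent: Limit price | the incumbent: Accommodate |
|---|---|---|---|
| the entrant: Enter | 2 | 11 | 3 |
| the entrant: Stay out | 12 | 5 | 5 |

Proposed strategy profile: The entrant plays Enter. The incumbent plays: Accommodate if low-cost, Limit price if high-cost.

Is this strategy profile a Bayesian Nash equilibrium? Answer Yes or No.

Yes

The entrant plays Enter: E[Enter] = 0.625·(7) + 0.375·(-4) = 2.875; E[Stay out] = -5. Best-responding. ✓
The incumbent (cost type low-cost), facing Enter: Fight gives 0, Limit price gives 3, Accommodate gives 10. Proposed Accommodate is best. ✓
The incumbent (cost type high-cost), facing Enter: Fight gives 2, Limit price gives 11, Accommodate gives 3. Proposed Limit price is best. ✓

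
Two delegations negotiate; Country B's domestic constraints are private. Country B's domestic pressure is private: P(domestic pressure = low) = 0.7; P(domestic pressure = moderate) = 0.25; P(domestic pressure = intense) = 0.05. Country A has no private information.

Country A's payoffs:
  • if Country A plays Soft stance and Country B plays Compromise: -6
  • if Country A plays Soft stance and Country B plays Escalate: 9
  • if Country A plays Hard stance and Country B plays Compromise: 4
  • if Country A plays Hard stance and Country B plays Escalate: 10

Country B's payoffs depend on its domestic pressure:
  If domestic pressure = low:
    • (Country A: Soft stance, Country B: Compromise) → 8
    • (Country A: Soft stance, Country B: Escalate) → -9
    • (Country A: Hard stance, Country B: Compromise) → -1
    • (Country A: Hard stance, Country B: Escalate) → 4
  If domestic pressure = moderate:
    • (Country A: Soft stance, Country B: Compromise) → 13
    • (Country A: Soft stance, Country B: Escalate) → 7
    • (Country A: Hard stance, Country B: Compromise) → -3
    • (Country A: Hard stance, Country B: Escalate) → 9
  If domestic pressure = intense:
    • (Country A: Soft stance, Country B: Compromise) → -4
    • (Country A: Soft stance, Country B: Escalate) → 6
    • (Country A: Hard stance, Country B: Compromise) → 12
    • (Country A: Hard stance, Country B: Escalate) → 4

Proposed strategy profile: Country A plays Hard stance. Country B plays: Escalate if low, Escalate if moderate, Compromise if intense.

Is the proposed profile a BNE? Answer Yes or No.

Yes

Country A plays Hard stance: E[Hard stance] = 0.7·(10) + 0.25·(10) + 0.05·(4) = 9.7; E[Soft stance] = 8.25. Best-responding. ✓
Country B (domestic pressure low), facing Hard stance: Compromise gives -1, Escalate gives 4. Proposed Escalate is best. ✓
Country B (domestic pressure moderate), facing Hard stance: Compromise gives -3, Escalate gives 9. Proposed Escalate is best. ✓
Country B (domestic pressure intense), facing Hard stance: Compromise gives 12, Escalate gives 4. Proposed Compromise is best. ✓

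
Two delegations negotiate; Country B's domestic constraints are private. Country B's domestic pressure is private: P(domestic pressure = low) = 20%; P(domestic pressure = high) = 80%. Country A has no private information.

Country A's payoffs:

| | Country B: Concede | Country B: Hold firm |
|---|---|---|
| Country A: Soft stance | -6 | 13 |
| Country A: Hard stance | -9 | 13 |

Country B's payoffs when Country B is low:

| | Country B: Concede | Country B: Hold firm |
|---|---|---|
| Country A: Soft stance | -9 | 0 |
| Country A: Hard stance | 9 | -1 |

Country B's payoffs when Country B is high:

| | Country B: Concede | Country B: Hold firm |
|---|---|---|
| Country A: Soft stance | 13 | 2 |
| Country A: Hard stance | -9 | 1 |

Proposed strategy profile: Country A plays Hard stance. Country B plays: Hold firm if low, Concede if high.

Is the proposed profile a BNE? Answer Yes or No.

No

Country A plays Hard stance: E[Hard stance] = 0.2·(13) + 0.8·(-9) = -4.6; E[Soft stance] = -2.2. Not best-responding. ✗
Country B (domestic pressure low), facing Hard stance: Concede gives 9, Hold firm gives -1. Proposed Hold firm is not best — profitable deviation exists. ✗
Country B (domestic pressure high), facing Hard stance: Concede gives -9, Hold firm gives 1. Proposed Concede is not best — profitable deviation exists. ✗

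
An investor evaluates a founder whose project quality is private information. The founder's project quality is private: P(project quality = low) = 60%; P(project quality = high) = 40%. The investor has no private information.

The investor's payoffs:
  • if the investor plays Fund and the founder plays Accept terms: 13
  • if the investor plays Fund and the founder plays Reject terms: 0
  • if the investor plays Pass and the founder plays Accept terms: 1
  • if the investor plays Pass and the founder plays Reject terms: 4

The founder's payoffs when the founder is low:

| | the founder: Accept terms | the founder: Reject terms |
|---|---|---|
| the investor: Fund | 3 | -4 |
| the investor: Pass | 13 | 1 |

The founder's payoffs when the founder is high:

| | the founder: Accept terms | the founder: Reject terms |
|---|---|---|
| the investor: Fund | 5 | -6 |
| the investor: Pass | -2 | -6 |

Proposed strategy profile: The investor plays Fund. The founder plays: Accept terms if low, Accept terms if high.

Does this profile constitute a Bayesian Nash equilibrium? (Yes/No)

The investor plays Fund: E[Fund] = 0.6·(13) + 0.4·(13) = 13; E[Pass] = 1. Best-responding. ✓
The founder (project quality low), facing Fund: Accept terms gives 3, Reject terms gives -4. Proposed Accept terms is best. ✓
The founder (project quality high), facing Fund: Accept terms gives 5, Reject terms gives -6. Proposed Accept terms is best. ✓

Yes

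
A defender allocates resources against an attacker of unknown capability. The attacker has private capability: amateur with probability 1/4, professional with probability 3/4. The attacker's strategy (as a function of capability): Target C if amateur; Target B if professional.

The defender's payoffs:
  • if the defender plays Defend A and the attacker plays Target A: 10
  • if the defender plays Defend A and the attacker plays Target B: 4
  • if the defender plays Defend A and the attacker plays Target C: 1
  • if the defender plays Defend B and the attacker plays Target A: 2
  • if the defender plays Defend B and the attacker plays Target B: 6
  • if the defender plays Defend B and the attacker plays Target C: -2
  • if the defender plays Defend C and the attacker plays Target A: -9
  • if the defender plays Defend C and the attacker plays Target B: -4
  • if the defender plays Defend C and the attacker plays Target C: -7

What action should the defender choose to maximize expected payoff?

Defend B

Compute the defender's expected payoff for each action, taking the expectation over the attacker's type.
E[Defend A] = 1/4·(1) + 3/4·(4) = 13/4
E[Defend B] = 1/4·(-2) + 3/4·(6) = 4
E[Defend C] = 1/4·(-7) + 3/4·(-4) = -19/4
Best response: Defend B (4 is the largest).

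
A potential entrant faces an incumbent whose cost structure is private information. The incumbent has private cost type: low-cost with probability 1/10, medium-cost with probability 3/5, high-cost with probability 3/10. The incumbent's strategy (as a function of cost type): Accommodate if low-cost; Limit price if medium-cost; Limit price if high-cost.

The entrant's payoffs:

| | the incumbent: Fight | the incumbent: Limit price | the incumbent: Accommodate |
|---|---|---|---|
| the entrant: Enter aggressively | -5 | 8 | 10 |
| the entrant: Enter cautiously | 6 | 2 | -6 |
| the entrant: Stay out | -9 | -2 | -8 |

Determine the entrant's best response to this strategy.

Compute the entrant's expected payoff for each action, taking the expectation over the incumbent's type.
E[Enter aggressively] = 1/10·(10) + 3/5·(8) + 3/10·(8) = 41/5
E[Enter cautiously] = 1/10·(-6) + 3/5·(2) + 3/10·(2) = 6/5
E[Stay out] = 1/10·(-8) + 3/5·(-2) + 3/10·(-2) = -13/5
Best response: Enter aggressively (41/5 is the largest).

Enter aggressively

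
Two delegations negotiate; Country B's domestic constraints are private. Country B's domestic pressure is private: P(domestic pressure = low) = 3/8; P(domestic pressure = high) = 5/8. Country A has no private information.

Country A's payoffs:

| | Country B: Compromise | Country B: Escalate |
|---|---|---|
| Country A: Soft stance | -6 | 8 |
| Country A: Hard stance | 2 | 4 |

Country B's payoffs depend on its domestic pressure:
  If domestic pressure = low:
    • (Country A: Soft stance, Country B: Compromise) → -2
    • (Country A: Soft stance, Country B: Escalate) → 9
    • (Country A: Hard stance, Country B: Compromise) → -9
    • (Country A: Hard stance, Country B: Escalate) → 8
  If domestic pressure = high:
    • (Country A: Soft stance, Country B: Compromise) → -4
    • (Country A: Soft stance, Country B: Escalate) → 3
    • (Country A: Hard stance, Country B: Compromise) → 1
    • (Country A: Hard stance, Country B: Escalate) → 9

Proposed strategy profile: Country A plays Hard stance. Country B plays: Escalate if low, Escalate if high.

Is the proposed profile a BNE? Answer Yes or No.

No

Country A plays Hard stance: E[Hard stance] = 3/8·(4) + 5/8·(4) = 4; E[Soft stance] = 8. Not best-responding. ✗
Country B (domestic pressure low), facing Hard stance: Compromise gives -9, Escalate gives 8. Proposed Escalate is best. ✓
Country B (domestic pressure high), facing Hard stance: Compromise gives 1, Escalate gives 9. Proposed Escalate is best. ✓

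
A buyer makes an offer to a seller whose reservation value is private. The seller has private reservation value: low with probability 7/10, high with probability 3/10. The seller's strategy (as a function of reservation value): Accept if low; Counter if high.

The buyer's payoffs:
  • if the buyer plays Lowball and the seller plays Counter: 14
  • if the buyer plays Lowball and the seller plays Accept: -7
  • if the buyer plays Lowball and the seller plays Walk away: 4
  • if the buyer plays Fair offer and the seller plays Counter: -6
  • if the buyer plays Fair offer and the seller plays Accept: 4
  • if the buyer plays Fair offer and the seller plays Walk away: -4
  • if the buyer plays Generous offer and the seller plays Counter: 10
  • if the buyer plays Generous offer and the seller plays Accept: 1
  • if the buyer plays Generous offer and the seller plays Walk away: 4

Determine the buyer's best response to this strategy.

E[Lowball] = 7/10·(-7) + 3/10·(14) = -7/10
E[Fair offer] = 7/10·(4) + 3/10·(-6) = 1
E[Generous offer] = 7/10·(1) + 3/10·(10) = 37/10
Best response: Generous offer (37/10 is the largest).

Generous offer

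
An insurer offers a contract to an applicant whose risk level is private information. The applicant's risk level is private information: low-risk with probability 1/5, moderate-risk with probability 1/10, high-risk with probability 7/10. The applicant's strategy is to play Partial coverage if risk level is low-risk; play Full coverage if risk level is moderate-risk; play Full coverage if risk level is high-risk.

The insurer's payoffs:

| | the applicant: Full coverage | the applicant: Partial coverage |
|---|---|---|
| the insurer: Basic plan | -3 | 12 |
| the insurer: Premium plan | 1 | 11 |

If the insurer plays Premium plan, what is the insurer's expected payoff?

3

E[Premium plan] = 1/5·11 + 1/10·1 + 7/10·1 = 11/5 + 1/10 + 7/10 = 3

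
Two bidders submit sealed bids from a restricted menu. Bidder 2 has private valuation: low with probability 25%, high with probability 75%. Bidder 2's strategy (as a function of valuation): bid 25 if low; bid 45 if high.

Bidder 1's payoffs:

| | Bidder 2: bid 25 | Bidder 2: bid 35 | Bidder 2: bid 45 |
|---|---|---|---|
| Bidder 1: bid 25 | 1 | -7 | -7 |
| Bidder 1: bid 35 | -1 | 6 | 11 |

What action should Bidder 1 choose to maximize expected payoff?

E[bid 25] = 0.25·(1) + 0.75·(-7) = -5
E[bid 35] = 0.25·(-1) + 0.75·(11) = 8
Best response: bid 35 (8 is the largest).

bid 35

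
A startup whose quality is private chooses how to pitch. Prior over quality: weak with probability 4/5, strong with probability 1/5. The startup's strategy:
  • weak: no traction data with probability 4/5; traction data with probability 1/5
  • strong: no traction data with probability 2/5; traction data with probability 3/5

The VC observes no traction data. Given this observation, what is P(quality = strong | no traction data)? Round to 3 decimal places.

P(no traction data) = (4/5)·(4/5) + (1/5)·(2/5) = 18/25
P(strong | no traction data) = ((1/5)·(2/5)) / (18/25) = (2/25) / (18/25) = 1/9

0.111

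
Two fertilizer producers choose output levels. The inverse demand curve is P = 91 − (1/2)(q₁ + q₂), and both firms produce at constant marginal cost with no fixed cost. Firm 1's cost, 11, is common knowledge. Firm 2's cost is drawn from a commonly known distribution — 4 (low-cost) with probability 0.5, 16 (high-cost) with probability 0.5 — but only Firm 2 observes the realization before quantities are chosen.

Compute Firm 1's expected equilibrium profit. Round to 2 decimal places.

1386.89

Firm 2 with cost c maximizes (91 − (1/2)(q₁+q₂) − c)·q₂, giving q₂(c) = (91 − c − (1/2)q₁).
E[c₂] = 0.5·4 + 0.5·16 = 10
Firm 1's FOC against E[q₂] yields q₁ = (91 − 2·11 + E[c₂])/(3/2) = (91 − 22 + 10)/(3/2) = 52.6667.
E[P] = 91 − (1/2)·(q₁ + E[q₂]) = 37.3333; Firm 1's expected profit = (E[P] − 11)·q₁ = (37.3333 − 11)·52.6667 = 1386.89.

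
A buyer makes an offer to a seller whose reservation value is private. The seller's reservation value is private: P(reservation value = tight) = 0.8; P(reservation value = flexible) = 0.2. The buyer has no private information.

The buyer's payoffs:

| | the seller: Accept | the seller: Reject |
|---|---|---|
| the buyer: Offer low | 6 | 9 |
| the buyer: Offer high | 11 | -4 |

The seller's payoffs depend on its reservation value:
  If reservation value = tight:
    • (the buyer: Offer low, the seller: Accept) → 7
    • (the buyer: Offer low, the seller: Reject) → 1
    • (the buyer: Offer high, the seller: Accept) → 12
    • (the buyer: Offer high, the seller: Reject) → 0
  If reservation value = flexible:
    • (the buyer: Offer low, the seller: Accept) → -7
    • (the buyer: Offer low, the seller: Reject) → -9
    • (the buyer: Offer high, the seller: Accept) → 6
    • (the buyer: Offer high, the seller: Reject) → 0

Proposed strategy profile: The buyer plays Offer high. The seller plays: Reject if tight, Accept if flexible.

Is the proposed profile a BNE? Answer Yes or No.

No

A profile is a BNE iff every type of every player is best-responding given beliefs about the other side.
The buyer plays Offer high: E[Offer high] = 0.8·(-4) + 0.2·(11) = -1; E[Offer low] = 8.4. Not best-responding. ✗
The seller (reservation value tight), facing Offer high: Accept gives 12, Reject gives 0. Proposed Reject is not best — profitable deviation exists. ✗
The seller (reservation value flexible), facing Offer high: Accept gives 6, Reject gives 0. Proposed Accept is best. ✓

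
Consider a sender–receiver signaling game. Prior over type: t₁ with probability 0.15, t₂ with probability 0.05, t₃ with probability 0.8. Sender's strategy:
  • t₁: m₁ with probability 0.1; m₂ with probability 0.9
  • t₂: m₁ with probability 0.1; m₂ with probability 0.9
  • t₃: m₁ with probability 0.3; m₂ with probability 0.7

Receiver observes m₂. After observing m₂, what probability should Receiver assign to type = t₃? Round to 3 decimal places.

0.757

Apply Bayes' rule using the sender's strategy as the likelihood.
P(m₂) = 0.15·0.9 + 0.05·0.9 + 0.8·0.7 = 0.74
P(t₃ | m₂) = (0.8·0.7) / 0.74 = 0.56 / 0.74 = 0.756757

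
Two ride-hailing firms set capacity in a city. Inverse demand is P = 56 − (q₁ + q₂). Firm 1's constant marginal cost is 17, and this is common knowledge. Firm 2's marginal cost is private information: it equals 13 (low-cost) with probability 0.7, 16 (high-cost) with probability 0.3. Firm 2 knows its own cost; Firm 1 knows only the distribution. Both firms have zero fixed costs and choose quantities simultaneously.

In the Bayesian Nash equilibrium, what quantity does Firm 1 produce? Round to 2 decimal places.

Firm 2 with cost c maximizes (56 − (q₁+q₂) − c)·q₂, giving q₂(c) = (56 − c − q₁)/2.
E[c₂] = 0.7·13 + 0.3·16 = 13.9
Firm 1's FOC against E[q₂] yields q₁ = (56 − 2·17 + E[c₂])/3 = (56 − 34 + 13.9)/3 = 11.9667.

11.97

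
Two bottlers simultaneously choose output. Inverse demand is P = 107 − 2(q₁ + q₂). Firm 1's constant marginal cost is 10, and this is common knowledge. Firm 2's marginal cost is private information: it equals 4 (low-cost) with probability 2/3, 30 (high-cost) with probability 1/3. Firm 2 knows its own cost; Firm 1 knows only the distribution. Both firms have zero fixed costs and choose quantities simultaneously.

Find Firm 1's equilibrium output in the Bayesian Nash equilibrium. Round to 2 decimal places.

16.61

Type-c best response for Firm 2: q₂(c) = (107 − c)/4 − q₁/2.
Firm 1 maximizes expected profit; its first-order condition is 107 − 4q₁ − 2E[q₂] − 10 = 0.
Substituting E[q₂] and solving: E[c₂] = 12.6667, so q₁ = (107 − 2·10 + 12.6667)/6 = 16.6111.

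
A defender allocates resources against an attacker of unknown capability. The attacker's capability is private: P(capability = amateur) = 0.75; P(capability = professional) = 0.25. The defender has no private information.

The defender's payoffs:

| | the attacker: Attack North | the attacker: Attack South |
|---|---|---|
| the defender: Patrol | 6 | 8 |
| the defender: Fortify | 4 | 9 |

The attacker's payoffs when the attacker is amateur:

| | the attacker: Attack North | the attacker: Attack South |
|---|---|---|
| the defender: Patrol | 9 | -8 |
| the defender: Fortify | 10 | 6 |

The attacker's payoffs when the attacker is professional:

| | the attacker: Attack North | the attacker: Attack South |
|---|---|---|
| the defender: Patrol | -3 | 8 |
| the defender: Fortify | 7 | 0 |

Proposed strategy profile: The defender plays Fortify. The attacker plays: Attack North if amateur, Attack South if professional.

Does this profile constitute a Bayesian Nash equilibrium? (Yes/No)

A profile is a BNE iff every type of every player is best-responding given beliefs about the other side.
The defender plays Fortify: E[Fortify] = 0.75·(4) + 0.25·(9) = 5.25; E[Patrol] = 6.5. Not best-responding. ✗
The attacker (capability amateur), facing Fortify: Attack North gives 10, Attack South gives 6. Proposed Attack North is best. ✓
The attacker (capability professional), facing Fortify: Attack North gives 7, Attack South gives 0. Proposed Attack South is not best — profitable deviation exists. ✗

No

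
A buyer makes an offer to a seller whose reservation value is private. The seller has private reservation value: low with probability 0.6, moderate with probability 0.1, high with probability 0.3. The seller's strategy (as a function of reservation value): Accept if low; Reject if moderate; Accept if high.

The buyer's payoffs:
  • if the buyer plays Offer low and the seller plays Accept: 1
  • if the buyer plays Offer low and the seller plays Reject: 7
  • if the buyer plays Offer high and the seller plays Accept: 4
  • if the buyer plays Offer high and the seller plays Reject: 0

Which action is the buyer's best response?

E[Offer low] = 0.6·(1) + 0.1·(7) + 0.3·(1) = 1.6
E[Offer high] = 0.6·(4) + 0.1·(0) + 0.3·(4) = 3.6
Best response: Offer high (3.6 is the largest).

Offer high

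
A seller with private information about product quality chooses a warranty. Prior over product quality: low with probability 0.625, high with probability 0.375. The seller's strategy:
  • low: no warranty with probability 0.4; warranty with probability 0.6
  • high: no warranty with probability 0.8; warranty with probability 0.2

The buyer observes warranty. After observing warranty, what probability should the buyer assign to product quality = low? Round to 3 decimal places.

0.833

Apply Bayes' rule using the sender's strategy as the likelihood.
P(warranty) = 0.625·0.6 + 0.375·0.2 = 0.45
P(low | warranty) = (0.625·0.6) / 0.45 = 0.375 / 0.45 = 0.833333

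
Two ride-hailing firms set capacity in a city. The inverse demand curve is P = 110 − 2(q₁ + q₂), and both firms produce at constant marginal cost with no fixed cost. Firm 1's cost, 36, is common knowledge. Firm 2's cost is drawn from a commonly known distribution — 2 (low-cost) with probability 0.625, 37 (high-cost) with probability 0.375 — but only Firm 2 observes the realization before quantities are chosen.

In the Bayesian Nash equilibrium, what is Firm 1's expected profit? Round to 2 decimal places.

Type-c best response for Firm 2: q₂(c) = (110 − c)/4 − q₁/2.
Firm 1 maximizes expected profit; its first-order condition is 110 − 4q₁ − 2E[q₂] − 36 = 0.
Substituting E[q₂] and solving: E[c₂] = 15.125, so q₁ = (110 − 2·36 + 15.125)/6 = 8.85417.
E[P] = 110 − 2·(q₁ + E[q₂]) = 53.7083; Firm 1's expected profit = (E[P] − 36)·q₁ = (53.7083 − 36)·8.85417 = 156.793.

156.79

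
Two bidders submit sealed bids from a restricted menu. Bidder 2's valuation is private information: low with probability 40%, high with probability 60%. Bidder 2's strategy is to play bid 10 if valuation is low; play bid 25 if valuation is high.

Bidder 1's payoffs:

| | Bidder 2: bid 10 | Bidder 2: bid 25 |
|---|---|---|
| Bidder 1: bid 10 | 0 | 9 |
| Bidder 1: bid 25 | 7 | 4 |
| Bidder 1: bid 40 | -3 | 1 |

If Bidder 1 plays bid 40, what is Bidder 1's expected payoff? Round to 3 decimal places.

-0.600

E[bid 40] = 0.4·(-3) + 0.6·1 = (-1.2) + 0.6 = -0.6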